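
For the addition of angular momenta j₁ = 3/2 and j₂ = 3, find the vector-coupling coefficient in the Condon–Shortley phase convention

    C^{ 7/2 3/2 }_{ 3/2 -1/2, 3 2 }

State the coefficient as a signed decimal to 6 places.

triangle: 1!*2!*5!/9! = 240/362880
(j±m)!: 1!*2!*5!*1!*5!*2! = 57600
prefactor² = (2J+1)*Δ*N² = 6400/21
  k=0: +1/(0!*1!*2!*5!*0!*0!) = 1/240
  k=1: −1/(1!*0!*1!*4!*1!*1!) = -1/24
Σ = -3/80  ⇒  CG² = 6400/21*(-3/80)² = 3/7
CG = −√(3/7) = -0.654654

-0.654654  (= −√(3/7))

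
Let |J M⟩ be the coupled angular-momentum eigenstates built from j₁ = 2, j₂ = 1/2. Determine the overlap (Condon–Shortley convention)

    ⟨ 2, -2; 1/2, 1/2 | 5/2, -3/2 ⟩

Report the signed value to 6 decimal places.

+0.447214

triangle: 0!*4!*1!/6! = 24/720
(j±m)!: 0!*4!*1!*0!*1!*4! = 576
prefactor² = (2J+1)*Δ*N² = 576/5
  k=0: +1/(0!*0!*4!*1!*0!*0!) = 1/24
Σ = 1/24  ⇒  CG² = 576/5*1/24² = 1/5
CG = +√(1/5) = +0.447214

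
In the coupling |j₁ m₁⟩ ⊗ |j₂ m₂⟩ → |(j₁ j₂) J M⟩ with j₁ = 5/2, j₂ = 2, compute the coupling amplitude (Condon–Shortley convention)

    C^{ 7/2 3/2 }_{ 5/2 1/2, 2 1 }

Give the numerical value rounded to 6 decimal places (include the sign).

-0.308607  (= −√(2/21))

triangle: 1!×4!×3!/9! = 144/362880
(j±m)!: 3!×2!×3!×1!×5!×2! = 17280
prefactor² = (2J+1)×Δ×N² = 384/7
  k=0: +1/(0!×1!×2!×3!×2!×0!) = 1/24
  k=1: −1/(1!×0!×1!×2!×3!×1!) = -1/12
Σ = -1/24  ⇒  CG² = 384/7×(-1/24)² = 2/21
CG = −√(2/21) = -0.308607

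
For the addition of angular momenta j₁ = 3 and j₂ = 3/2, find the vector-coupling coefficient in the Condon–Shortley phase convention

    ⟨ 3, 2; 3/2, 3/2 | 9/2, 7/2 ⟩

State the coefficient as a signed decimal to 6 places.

triangle: 0!*6!*3!/10! = 4320/3628800
(j±m)!: 5!*1!*3!*0!*8!*1! = 29030400
prefactor² = (2J+1)*Δ*N² = 345600
  k=0: +1/(0!*0!*1!*3!*5!*0!) = 1/720
Σ = 1/720  ⇒  CG² = 345600*1/720² = 2/3
CG = +√(2/3) = +0.816497

+√(2/3) ≈ +0.816497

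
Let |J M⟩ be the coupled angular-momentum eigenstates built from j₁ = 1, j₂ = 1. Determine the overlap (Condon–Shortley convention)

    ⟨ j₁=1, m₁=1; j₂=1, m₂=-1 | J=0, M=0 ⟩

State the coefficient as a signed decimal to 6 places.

j₁+j₂−J=2  J+j₁−j₂=0  J−j₁+j₂=0  j₁+j₂+J+1=3
(j₁±m₁, j₂±m₂, J±M) = (2,0,0,2,0,0)
P² = 4/3
sum k=0..0:
  [0] +1/2 = 1/2
S = 1/2
C² = P²·S² = 1/3 ; C = +0.577350

+0.577350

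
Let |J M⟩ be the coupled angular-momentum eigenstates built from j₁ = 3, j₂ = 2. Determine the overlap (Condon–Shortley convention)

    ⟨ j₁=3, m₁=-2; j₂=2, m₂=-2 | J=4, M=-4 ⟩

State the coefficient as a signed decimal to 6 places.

j₁+j₂−J=1  J+j₁−j₂=5  J−j₁+j₂=3  j₁+j₂+J+1=10
(j₁±m₁, j₂±m₂, J±M) = (1,5,0,4,0,8)
P² = 207360
sum k=0..0:
  [0] +1/720 = 1/720
S = 1/720
C² = P²·S² = 2/5 ; C = +0.632456

+0.632456  (= +√(2/5))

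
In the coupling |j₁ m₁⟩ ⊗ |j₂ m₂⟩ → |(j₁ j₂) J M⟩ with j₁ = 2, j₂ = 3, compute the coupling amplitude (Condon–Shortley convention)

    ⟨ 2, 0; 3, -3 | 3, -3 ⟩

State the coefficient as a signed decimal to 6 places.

+√(5/12) ≈ +0.645497

triangle: 2!·2!·4!/9! = 96/362880
(j±m)!: 2!·2!·0!·6!·0!·6! = 2073600
prefactor² = (2J+1)·Δ·N² = 3840
  k=0: +1/(0!·2!·2!·0!·0!·4!) = 1/96
Σ = 1/96  ⇒  CG² = 3840·1/96² = 5/12
CG = +√(5/12) = +0.645497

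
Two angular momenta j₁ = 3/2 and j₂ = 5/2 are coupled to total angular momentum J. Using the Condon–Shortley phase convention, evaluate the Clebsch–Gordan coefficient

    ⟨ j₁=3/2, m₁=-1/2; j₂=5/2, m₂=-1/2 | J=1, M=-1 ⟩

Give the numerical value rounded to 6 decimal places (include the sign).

j₁+j₂−J=3  J+j₁−j₂=0  J−j₁+j₂=2  j₁+j₂+J+1=6
(j₁±m₁, j₂±m₂, J±M) = (1,2,2,3,0,2)
P² = 12/5
sum k=2..2:
  [2] +1/4 = 1/4
S = 1/4
C² = P²·S² = 3/20 ; C = +0.387298

+0.387298  (= +√(3/20))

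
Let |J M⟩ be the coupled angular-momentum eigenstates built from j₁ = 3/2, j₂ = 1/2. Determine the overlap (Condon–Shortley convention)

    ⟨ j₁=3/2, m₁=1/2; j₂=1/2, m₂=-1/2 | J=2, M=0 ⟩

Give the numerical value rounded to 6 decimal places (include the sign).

j₁+j₂−J=0  J+j₁−j₂=3  J−j₁+j₂=1  j₁+j₂+J+1=5
(j₁±m₁, j₂±m₂, J±M) = (2,1,0,1,2,2)
P² = 2
sum k=0..0:
  [0] +1/2 = 1/2
S = 1/2
C² = P²·S² = 1/2 ; C = +0.707107

+√(1/2) = +0.707107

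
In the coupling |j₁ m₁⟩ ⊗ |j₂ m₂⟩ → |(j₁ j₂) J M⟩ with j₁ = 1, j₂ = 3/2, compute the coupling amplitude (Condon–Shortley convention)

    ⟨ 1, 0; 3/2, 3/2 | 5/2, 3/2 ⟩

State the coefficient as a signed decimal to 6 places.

triangle: 0!·2!·3!/6! = 12/720
(j±m)!: 1!·1!·3!·0!·4!·1! = 144
prefactor² = (2J+1)·Δ·N² = 72/5
  k=0: +1/(0!·0!·1!·3!·1!·0!) = 1/6
Σ = 1/6  ⇒  CG² = 72/5·1/6² = 2/5
CG = +√(2/5) = +0.632456

+0.632456  (= +√(2/5))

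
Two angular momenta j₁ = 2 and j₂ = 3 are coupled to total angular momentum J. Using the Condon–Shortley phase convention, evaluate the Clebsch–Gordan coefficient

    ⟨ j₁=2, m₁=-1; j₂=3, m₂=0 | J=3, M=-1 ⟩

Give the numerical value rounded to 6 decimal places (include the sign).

j₁+j₂−J=2  J+j₁−j₂=2  J−j₁+j₂=4  j₁+j₂+J+1=9
(j₁±m₁, j₂±m₂, J±M) = (1,3,3,3,2,4)
P² = 96/5
sum k=1..2:
  [1] −1/8 = -1/8
  [2] +1/12 = 1/12
S = -1/24
C² = P²·S² = 1/30 ; C = -0.182574

-0.182574  (= −√(1/30))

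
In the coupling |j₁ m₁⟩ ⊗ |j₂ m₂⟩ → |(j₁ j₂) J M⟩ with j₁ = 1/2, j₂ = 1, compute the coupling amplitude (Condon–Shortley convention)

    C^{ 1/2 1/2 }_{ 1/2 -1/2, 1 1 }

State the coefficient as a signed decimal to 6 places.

-0.816497

√[2·1!0!1!/3! · 0!1!2!0!1!0!] = √(2/3)
  +(−1)^1/∏(1,0,0,1,0,0)! = -1  (running -1)
⟨..|..⟩ = √(2/3)·(-1) = -0.816497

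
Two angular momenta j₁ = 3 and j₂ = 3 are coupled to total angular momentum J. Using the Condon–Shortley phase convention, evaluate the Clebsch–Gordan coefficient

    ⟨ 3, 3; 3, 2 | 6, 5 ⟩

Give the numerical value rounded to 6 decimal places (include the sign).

triangle: 0!·6!·6!/13! = 518400/6227020800
(j±m)!: 6!·0!·5!·1!·11!·1! = 3448811520000
prefactor² = (2J+1)·Δ·N² = 3732480000
  k=0: +1/(0!·0!·0!·5!·6!·1!) = 1/86400
Σ = 1/86400  ⇒  CG² = 3732480000·1/86400² = 1/2
CG = +√(1/2) = +0.707107

+0.707107  (= +√(1/2))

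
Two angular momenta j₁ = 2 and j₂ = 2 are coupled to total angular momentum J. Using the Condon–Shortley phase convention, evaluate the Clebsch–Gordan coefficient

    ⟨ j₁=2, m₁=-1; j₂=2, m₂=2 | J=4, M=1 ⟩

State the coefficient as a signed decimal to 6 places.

j₁+j₂−J=0  J+j₁−j₂=4  J−j₁+j₂=4  j₁+j₂+J+1=9
(j₁±m₁, j₂±m₂, J±M) = (1,3,4,0,5,3)
P² = 10368/7
sum k=0..0:
  [0] +1/144 = 1/144
S = 1/144
C² = P²·S² = 1/14 ; C = +0.267261

+√(1/14) ≈ +0.267261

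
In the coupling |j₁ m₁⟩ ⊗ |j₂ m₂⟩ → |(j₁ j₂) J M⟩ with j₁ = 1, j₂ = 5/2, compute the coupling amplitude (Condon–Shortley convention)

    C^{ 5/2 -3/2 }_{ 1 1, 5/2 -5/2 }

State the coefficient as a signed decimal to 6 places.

+√(2/7) ≈ +0.534522

j₁+j₂−J=1  J+j₁−j₂=1  J−j₁+j₂=4  j₁+j₂+J+1=7
(j₁±m₁, j₂±m₂, J±M) = (2,0,0,5,1,4)
P² = 1152/7
sum k=0..0:
  [0] +1/24 = 1/24
S = 1/24
C² = P²·S² = 2/7 ; C = +0.534522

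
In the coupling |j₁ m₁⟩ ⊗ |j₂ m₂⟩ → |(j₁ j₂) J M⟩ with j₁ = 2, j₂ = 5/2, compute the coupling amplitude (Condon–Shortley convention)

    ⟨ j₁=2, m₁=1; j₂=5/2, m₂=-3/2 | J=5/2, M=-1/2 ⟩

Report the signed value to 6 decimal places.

+0.414039  (= +√(6/35))

triangle: 2!×2!×3!/8! = 24/40320
(j±m)!: 3!×1!×1!×4!×2!×3! = 1728
prefactor² = (2J+1)×Δ×N² = 216/35
  k=0: +1/(0!×2!×1!×1!×1!×2!) = 1/4
  k=1: −1/(1!×1!×0!×0!×2!×3!) = -1/12
Σ = 1/6  ⇒  CG² = 216/35×1/6² = 6/35
CG = +√(6/35) = +0.414039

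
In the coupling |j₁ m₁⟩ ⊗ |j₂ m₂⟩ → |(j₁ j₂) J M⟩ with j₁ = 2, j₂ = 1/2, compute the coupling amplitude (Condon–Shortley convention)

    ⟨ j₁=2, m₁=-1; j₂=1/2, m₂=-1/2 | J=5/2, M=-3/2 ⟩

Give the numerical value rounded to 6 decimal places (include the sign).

√[6·0!4!1!/6! · 1!3!0!1!1!4!] = √(144/5)
  +(−1)^0/∏(0,0,3,0,1,1)! = 1/6  (running 1/6)
⟨..|..⟩ = √(144/5)·(1/6) = +0.894427

+√(4/5) ≈ +0.894427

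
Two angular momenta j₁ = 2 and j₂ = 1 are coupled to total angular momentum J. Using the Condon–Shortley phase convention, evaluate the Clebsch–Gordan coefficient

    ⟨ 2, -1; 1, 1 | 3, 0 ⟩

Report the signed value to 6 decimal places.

triangle: 0!*4!*2!/7! = 48/5040
(j±m)!: 1!*3!*2!*0!*3!*3! = 432
prefactor² = (2J+1)*Δ*N² = 144/5
  k=0: +1/(0!*0!*3!*2!*1!*0!) = 1/12
Σ = 1/12  ⇒  CG² = 144/5*1/12² = 1/5
CG = +√(1/5) = +0.447214

+0.447214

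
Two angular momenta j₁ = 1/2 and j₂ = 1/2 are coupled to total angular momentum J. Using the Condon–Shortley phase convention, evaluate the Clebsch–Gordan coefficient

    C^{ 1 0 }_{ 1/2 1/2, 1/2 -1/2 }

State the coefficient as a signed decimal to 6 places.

triangle: 0!*1!*1!/3! = 1/6
(j±m)!: 1!*0!*0!*1!*1!*1! = 1
prefactor² = (2J+1)*Δ*N² = 1/2
  k=0: +1/(0!*0!*0!*0!*1!*1!) = 1
Σ = 1  ⇒  CG² = 1/2*1² = 1/2
CG = +√(1/2) = +0.707107

+0.707107  (= +√(1/2))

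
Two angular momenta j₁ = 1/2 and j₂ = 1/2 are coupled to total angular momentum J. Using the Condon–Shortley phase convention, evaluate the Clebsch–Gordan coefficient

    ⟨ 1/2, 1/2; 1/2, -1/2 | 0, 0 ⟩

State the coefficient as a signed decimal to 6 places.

triangle: 1!*0!*0!/2! = 1/2
(j±m)!: 1!*0!*0!*1!*0!*0! = 1
prefactor² = (2J+1)*Δ*N² = 1/2
  k=0: +1/(0!*1!*0!*0!*0!*0!) = 1
Σ = 1  ⇒  CG² = 1/2*1² = 1/2
CG = +√(1/2) = +0.707107

+0.707107  (= +√(1/2))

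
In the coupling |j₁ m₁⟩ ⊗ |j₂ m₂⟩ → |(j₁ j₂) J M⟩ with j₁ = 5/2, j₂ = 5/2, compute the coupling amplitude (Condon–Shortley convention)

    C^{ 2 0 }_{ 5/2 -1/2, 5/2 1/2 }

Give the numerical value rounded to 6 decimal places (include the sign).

+√(4/21) = +0.436436

√[5·3!2!2!/8! · 2!3!3!2!2!2!] = √(12/7)
  +(−1)^1/∏(1,2,2,2,0,0)! = -1/8  (running -1/8)
  +(−1)^2/∏(2,1,1,1,1,1)! = 1/2  (running 3/8)
  +(−1)^3/∏(3,0,0,0,2,2)! = -1/24  (running 1/3)
⟨..|..⟩ = √(12/7)·(1/3) = +0.436436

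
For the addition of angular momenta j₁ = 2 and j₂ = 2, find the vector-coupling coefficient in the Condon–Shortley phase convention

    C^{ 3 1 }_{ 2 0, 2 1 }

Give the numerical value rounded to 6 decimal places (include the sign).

j₁+j₂−J=1  J+j₁−j₂=3  J−j₁+j₂=3  j₁+j₂+J+1=8
(j₁±m₁, j₂±m₂, J±M) = (2,2,3,1,4,2)
P² = 36/5
sum k=0..1:
  [0] +1/12 = 1/12
  [1] −1/4 = -1/4
S = -1/6
C² = P²·S² = 1/5 ; C = -0.447214

-0.447214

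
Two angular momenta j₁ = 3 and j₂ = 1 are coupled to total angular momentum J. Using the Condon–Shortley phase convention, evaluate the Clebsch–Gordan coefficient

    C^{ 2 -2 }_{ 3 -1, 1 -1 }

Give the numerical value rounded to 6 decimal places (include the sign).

+√(1/21) ≈ +0.218218

j₁+j₂−J=2  J+j₁−j₂=4  J−j₁+j₂=0  j₁+j₂+J+1=7
(j₁±m₁, j₂±m₂, J±M) = (2,4,0,2,0,4)
P² = 768/7
sum k=0..0:
  [0] +1/48 = 1/48
S = 1/48
C² = P²·S² = 1/21 ; C = +0.218218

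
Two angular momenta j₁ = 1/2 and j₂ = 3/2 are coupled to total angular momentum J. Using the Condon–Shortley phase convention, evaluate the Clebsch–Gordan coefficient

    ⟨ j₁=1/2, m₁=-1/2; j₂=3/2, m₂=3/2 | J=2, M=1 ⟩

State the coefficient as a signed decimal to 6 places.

+0.500000

√[5·0!1!3!/5! · 0!1!3!0!3!1!] = √(9)
  +(−1)^0/∏(0,0,1,3,0,0)! = 1/6  (running 1/6)
⟨..|..⟩ = √(9)·(1/6) = +0.500000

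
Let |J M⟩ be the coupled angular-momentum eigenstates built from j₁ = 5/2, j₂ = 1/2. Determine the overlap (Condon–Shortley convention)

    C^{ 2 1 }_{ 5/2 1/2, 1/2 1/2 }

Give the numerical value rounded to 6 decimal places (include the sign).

triangle: 1!*4!*0!/6! = 24/720
(j±m)!: 3!*2!*1!*0!*3!*1! = 72
prefactor² = (2J+1)*Δ*N² = 12
  k=1: −1/(1!*0!*1!*0!*3!*0!) = -1/6
Σ = -1/6  ⇒  CG² = 12*(-1/6)² = 1/3
CG = −√(1/3) = -0.577350

−√(1/3) = -0.577350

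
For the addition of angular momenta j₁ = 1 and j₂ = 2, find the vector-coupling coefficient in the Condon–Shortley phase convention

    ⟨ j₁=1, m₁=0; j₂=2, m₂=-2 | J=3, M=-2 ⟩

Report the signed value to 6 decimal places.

+0.577350

j₁+j₂−J=0  J+j₁−j₂=2  J−j₁+j₂=4  j₁+j₂+J+1=7
(j₁±m₁, j₂±m₂, J±M) = (1,1,0,4,1,5)
P² = 192
sum k=0..0:
  [0] +1/24 = 1/24
S = 1/24
C² = P²·S² = 1/3 ; C = +0.577350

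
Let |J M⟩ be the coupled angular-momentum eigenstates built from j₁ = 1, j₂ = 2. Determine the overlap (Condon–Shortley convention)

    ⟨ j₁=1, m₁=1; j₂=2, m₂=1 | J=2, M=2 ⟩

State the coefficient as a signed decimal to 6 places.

+0.577350

j₁+j₂−J=1  J+j₁−j₂=1  J−j₁+j₂=3  j₁+j₂+J+1=6
(j₁±m₁, j₂±m₂, J±M) = (2,0,3,1,4,0)
P² = 12
sum k=0..0:
  [0] +1/6 = 1/6
S = 1/6
C² = P²·S² = 1/3 ; C = +0.577350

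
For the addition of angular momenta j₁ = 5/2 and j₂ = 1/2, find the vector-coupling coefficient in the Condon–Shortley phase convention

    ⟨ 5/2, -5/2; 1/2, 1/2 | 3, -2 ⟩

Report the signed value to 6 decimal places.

+0.408248  (= +√(1/6))

j₁+j₂−J=0  J+j₁−j₂=5  J−j₁+j₂=1  j₁+j₂+J+1=7
(j₁±m₁, j₂±m₂, J±M) = (0,5,1,0,1,5)
P² = 2400
sum k=0..0:
  [0] +1/120 = 1/120
S = 1/120
C² = P²·S² = 1/6 ; C = +0.408248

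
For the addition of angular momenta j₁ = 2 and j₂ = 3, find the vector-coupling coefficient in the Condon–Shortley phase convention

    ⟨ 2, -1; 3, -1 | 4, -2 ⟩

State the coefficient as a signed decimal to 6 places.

j₁+j₂−J=1  J+j₁−j₂=3  J−j₁+j₂=5  j₁+j₂+J+1=10
(j₁±m₁, j₂±m₂, J±M) = (1,3,2,4,2,6)
P² = 5184/7
sum k=0..1:
  [0] +1/72 = 1/72
  [1] −1/48 = -1/48
S = -1/144
C² = P²·S² = 1/28 ; C = -0.188982

−√(1/28) = -0.188982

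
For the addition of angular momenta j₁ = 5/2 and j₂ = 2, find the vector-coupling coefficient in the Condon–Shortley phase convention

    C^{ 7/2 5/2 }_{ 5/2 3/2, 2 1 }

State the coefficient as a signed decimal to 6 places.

+0.125988

√[8·1!4!3!/9! · 4!1!3!1!6!1!] = √(2304/7)
  +(−1)^0/∏(0,1,1,3,3,0)! = 1/36  (running 1/36)
  +(−1)^1/∏(1,0,0,2,4,1)! = -1/48  (running 1/144)
⟨..|..⟩ = √(2304/7)·(1/144) = +0.125988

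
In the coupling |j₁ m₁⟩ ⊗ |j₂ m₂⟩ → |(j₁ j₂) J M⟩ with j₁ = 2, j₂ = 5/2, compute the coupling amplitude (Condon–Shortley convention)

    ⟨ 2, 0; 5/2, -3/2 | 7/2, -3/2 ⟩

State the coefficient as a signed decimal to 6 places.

j₁+j₂−J=1  J+j₁−j₂=3  J−j₁+j₂=4  j₁+j₂+J+1=9
(j₁±m₁, j₂±m₂, J±M) = (2,2,1,4,2,5)
P² = 512/7
sum k=0..1:
  [0] +1/12 = 1/12
  [1] −1/48 = -1/48
S = 1/16
C² = P²·S² = 2/7 ; C = +0.534522

+√(2/7) ≈ +0.534522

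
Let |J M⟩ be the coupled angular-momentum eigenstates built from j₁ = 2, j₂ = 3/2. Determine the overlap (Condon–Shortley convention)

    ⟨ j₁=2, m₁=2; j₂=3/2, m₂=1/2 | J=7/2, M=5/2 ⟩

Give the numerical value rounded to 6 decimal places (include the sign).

+0.654654  (= +√(3/7))

triangle: 0!×4!×3!/8! = 144/40320
(j±m)!: 4!×0!×2!×1!×6!×1! = 34560
prefactor² = (2J+1)×Δ×N² = 6912/7
  k=0: +1/(0!×0!×0!×2!×4!×1!) = 1/48
Σ = 1/48  ⇒  CG² = 6912/7×1/48² = 3/7
CG = +√(3/7) = +0.654654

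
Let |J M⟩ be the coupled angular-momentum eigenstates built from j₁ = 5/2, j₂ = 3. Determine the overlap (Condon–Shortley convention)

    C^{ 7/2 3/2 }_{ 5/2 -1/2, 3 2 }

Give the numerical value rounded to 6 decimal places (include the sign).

+0.308607  (= +√(2/21))

triangle: 2!*3!*4!/10! = 288/3628800
(j±m)!: 2!*3!*5!*1!*5!*2! = 345600
prefactor² = (2J+1)*Δ*N² = 1536/7
  k=1: −1/(1!*1!*2!*4!*1!*0!) = -1/48
  k=2: +1/(2!*0!*1!*3!*2!*1!) = 1/24
Σ = 1/48  ⇒  CG² = 1536/7*1/48² = 2/21
CG = +√(2/21) = +0.308607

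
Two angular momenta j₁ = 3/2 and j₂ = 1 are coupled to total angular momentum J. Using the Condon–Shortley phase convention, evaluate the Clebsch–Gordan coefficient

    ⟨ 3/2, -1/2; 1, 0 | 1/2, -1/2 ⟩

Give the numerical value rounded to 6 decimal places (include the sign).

j₁+j₂−J=2  J+j₁−j₂=1  J−j₁+j₂=0  j₁+j₂+J+1=4
(j₁±m₁, j₂±m₂, J±M) = (1,2,1,1,0,1)
P² = 1/3
sum k=1..1:
  [1] −1/1 = -1
S = -1
C² = P²·S² = 1/3 ; C = -0.577350

-0.577350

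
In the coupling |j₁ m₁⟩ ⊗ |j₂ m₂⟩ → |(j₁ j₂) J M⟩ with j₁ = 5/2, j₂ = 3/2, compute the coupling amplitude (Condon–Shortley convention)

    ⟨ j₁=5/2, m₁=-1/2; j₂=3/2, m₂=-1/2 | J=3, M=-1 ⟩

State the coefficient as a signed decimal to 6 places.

+0.129099

j₁+j₂−J=1  J+j₁−j₂=4  J−j₁+j₂=2  j₁+j₂+J+1=8
(j₁±m₁, j₂±m₂, J±M) = (2,3,1,2,2,4)
P² = 48/5
sum k=0..1:
  [0] +1/6 = 1/6
  [1] −1/8 = -1/8
S = 1/24
C² = P²·S² = 1/60 ; C = +0.129099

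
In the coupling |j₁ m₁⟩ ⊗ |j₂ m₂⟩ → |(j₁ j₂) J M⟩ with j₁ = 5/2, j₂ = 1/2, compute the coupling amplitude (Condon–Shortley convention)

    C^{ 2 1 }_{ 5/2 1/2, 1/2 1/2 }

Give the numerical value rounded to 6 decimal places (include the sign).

−√(1/3) = -0.577350

triangle: 1!×4!×0!/6! = 24/720
(j±m)!: 3!×2!×1!×0!×3!×1! = 72
prefactor² = (2J+1)×Δ×N² = 12
  k=1: −1/(1!×0!×1!×0!×3!×0!) = -1/6
Σ = -1/6  ⇒  CG² = 12×(-1/6)² = 1/3
CG = −√(1/3) = -0.577350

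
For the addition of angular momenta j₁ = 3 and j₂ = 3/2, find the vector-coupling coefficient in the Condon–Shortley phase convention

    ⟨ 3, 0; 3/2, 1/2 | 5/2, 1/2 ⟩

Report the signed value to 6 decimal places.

-0.414039

j₁+j₂−J=2  J+j₁−j₂=4  J−j₁+j₂=1  j₁+j₂+J+1=8
(j₁±m₁, j₂±m₂, J±M) = (3,3,2,1,3,2)
P² = 216/35
sum k=1..2:
  [1] −1/4 = -1/4
  [2] +1/12 = 1/12
S = -1/6
C² = P²·S² = 6/35 ; C = -0.414039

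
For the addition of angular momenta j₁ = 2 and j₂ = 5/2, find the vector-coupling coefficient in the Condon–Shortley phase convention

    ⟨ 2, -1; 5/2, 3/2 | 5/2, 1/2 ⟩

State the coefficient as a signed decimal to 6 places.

triangle: 2!*2!*3!/8! = 24/40320
(j±m)!: 1!*3!*4!*1!*3!*2! = 1728
prefactor² = (2J+1)*Δ*N² = 216/35
  k=1: −1/(1!*1!*2!*3!*0!*0!) = -1/12
  k=2: +1/(2!*0!*1!*2!*1!*1!) = 1/4
Σ = 1/6  ⇒  CG² = 216/35*1/6² = 6/35
CG = +√(6/35) = +0.414039

+√(6/35) ≈ +0.414039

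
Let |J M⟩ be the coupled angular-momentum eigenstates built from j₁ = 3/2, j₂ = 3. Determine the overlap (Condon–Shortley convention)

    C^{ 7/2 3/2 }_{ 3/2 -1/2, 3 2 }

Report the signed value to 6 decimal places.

−√(3/7) = -0.654654

j₁+j₂−J=1  J+j₁−j₂=2  J−j₁+j₂=5  j₁+j₂+J+1=9
(j₁±m₁, j₂±m₂, J±M) = (1,2,5,1,5,2)
P² = 6400/21
sum k=0..1:
  [0] +1/240 = 1/240
  [1] −1/24 = -1/24
S = -3/80
C² = P²·S² = 3/7 ; C = -0.654654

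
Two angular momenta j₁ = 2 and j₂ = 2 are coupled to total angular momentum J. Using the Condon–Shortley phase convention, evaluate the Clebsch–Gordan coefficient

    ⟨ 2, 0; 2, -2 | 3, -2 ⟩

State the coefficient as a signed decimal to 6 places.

j₁+j₂−J=1  J+j₁−j₂=3  J−j₁+j₂=3  j₁+j₂+J+1=8
(j₁±m₁, j₂±m₂, J±M) = (2,2,0,4,1,5)
P² = 72
sum k=0..0:
  [0] +1/12 = 1/12
S = 1/12
C² = P²·S² = 1/2 ; C = +0.707107

+√(1/2) ≈ +0.707107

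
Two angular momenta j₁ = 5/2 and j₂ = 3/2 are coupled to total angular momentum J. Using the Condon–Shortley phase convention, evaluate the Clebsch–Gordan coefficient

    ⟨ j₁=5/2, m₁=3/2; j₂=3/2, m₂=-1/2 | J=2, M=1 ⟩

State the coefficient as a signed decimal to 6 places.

j₁+j₂−J=2  J+j₁−j₂=3  J−j₁+j₂=1  j₁+j₂+J+1=7
(j₁±m₁, j₂±m₂, J±M) = (4,1,1,2,3,1)
P² = 24/7
sum k=0..1:
  [0] +1/4 = 1/4
  [1] −1/6 = -1/6
S = 1/12
C² = P²·S² = 1/42 ; C = +0.154303

+0.154303  (= +√(1/42))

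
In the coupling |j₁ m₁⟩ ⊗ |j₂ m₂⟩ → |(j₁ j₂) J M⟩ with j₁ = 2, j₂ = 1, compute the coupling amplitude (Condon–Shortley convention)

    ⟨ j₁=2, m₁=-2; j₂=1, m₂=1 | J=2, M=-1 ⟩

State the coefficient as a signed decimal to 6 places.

j₁+j₂−J=1  J+j₁−j₂=3  J−j₁+j₂=1  j₁+j₂+J+1=6
(j₁±m₁, j₂±m₂, J±M) = (0,4,2,0,1,3)
P² = 12
sum k=1..1:
  [1] −1/6 = -1/6
S = -1/6
C² = P²·S² = 1/3 ; C = -0.577350

-0.577350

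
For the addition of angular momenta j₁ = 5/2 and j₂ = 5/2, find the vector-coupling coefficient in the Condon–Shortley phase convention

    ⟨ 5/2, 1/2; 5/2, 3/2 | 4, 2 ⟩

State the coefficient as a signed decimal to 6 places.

√[9·1!4!4!/10! · 3!2!4!1!6!2!] = √(20736/35)
  +(−1)^0/∏(0,1,2,4,2,0)! = 1/96  (running 1/96)
  +(−1)^1/∏(1,0,1,3,3,1)! = -1/36  (running -5/288)
⟨..|..⟩ = √(20736/35)·(-5/288) = -0.422577

-0.422577  (= −√(5/28))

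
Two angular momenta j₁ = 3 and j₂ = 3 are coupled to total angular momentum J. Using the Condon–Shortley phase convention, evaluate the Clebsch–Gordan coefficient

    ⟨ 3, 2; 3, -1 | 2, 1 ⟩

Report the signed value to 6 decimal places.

-0.422577

√[5·4!2!2!/9! · 5!1!2!4!3!1!] = √(320/7)
  +(−1)^0/∏(0,4,1,2,1,0)! = 1/48  (running 1/48)
  +(−1)^1/∏(1,3,0,1,2,1)! = -1/12  (running -1/16)
⟨..|..⟩ = √(320/7)·(-1/16) = -0.422577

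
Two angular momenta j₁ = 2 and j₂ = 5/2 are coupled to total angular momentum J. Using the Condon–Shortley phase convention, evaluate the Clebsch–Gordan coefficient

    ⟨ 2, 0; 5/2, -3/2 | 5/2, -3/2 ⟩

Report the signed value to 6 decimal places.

√[6·2!2!3!/8! · 2!2!1!4!1!4!] = √(288/35)
  +(−1)^0/∏(0,2,2,1,0,2)! = 1/8  (running 1/8)
  +(−1)^1/∏(1,1,1,0,1,3)! = -1/6  (running -1/24)
⟨..|..⟩ = √(288/35)·(-1/24) = -0.119523

−√(1/70) ≈ -0.119523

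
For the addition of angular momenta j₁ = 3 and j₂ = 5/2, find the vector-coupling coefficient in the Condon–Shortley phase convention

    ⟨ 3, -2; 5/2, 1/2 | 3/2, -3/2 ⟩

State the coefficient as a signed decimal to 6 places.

−√(2/7) = -0.534522

√[4·4!2!1!/8! · 1!5!3!2!0!3!] = √(288/7)
  +(−1)^3/∏(3,1,2,0,0,1)! = -1/12  (running -1/12)
⟨..|..⟩ = √(288/7)·(-1/12) = -0.534522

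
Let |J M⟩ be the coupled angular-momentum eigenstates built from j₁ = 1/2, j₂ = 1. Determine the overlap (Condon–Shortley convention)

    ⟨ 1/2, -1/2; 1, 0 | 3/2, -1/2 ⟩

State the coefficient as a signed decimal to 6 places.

triangle: 0!×1!×2!/4! = 2/24
(j±m)!: 0!×1!×1!×1!×1!×2! = 2
prefactor² = (2J+1)×Δ×N² = 2/3
  k=0: +1/(0!×0!×1!×1!×0!×1!) = 1
Σ = 1  ⇒  CG² = 2/3×1² = 2/3
CG = +√(2/3) = +0.816497

+0.816497  (= +√(2/3))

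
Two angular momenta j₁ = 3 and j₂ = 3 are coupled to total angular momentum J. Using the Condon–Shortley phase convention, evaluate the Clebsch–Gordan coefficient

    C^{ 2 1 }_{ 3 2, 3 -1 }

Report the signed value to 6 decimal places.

-0.422577

triangle: 4!×2!×2!/9! = 96/362880
(j±m)!: 5!×1!×2!×4!×3!×1! = 34560
prefactor² = (2J+1)×Δ×N² = 320/7
  k=0: +1/(0!×4!×1!×2!×1!×0!) = 1/48
  k=1: −1/(1!×3!×0!×1!×2!×1!) = -1/12
Σ = -1/16  ⇒  CG² = 320/7×(-1/16)² = 5/28
CG = −√(5/28) = -0.422577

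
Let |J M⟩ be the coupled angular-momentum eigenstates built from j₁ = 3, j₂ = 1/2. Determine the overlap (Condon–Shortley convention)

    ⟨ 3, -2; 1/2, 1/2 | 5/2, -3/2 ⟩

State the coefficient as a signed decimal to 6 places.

j₁+j₂−J=1  J+j₁−j₂=5  J−j₁+j₂=0  j₁+j₂+J+1=7
(j₁±m₁, j₂±m₂, J±M) = (1,5,1,0,1,4)
P² = 2880/7
sum k=1..1:
  [1] −1/24 = -1/24
S = -1/24
C² = P²·S² = 5/7 ; C = -0.845154

-0.845154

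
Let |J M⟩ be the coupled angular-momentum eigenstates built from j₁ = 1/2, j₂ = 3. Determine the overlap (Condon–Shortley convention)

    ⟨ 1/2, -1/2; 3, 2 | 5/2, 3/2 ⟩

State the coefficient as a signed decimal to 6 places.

triangle: 1!×0!×5!/7! = 120/5040
(j±m)!: 0!×1!×5!×1!×4!×1! = 2880
prefactor² = (2J+1)×Δ×N² = 2880/7
  k=1: −1/(1!×0!×0!×4!×0!×1!) = -1/24
Σ = -1/24  ⇒  CG² = 2880/7×(-1/24)² = 5/7
CG = −√(5/7) = -0.845154

-0.845154  (= −√(5/7))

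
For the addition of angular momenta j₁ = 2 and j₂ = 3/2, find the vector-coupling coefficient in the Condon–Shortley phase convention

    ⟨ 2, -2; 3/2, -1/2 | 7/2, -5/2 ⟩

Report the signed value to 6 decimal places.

j₁+j₂−J=0  J+j₁−j₂=4  J−j₁+j₂=3  j₁+j₂+J+1=8
(j₁±m₁, j₂±m₂, J±M) = (0,4,1,2,1,6)
P² = 6912/7
sum k=0..0:
  [0] +1/48 = 1/48
S = 1/48
C² = P²·S² = 3/7 ; C = +0.654654

+0.654654  (= +√(3/7))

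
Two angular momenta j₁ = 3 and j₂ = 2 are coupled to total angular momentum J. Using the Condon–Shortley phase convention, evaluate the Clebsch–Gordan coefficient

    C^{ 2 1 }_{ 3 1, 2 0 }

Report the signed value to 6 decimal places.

-0.377964

triangle: 3!·3!·1!/8! = 36/40320
(j±m)!: 4!·2!·2!·2!·3!·1! = 1152
prefactor² = (2J+1)·Δ·N² = 36/7
  k=1: −1/(1!·2!·1!·1!·2!·0!) = -1/4
  k=2: +1/(2!·1!·0!·0!·3!·1!) = 1/12
Σ = -1/6  ⇒  CG² = 36/7·(-1/6)² = 1/7
CG = −√(1/7) = -0.377964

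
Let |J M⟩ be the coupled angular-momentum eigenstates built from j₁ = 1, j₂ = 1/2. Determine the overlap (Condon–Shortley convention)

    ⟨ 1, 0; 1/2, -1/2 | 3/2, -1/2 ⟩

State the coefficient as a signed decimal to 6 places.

+√(2/3) ≈ +0.816497

√[4·0!2!1!/4! · 1!1!0!1!1!2!] = √(2/3)
  +(−1)^0/∏(0,0,1,0,1,1)! = 1  (running 1)
⟨..|..⟩ = √(2/3)·(1) = +0.816497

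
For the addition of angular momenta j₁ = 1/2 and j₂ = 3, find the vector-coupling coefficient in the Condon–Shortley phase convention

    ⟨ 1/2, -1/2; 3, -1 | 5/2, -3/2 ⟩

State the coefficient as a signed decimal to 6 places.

triangle: 1!*0!*5!/7! = 120/5040
(j±m)!: 0!*1!*2!*4!*1!*4! = 1152
prefactor² = (2J+1)*Δ*N² = 1152/7
  k=1: −1/(1!*0!*0!*1!*0!*4!) = -1/24
Σ = -1/24  ⇒  CG² = 1152/7*(-1/24)² = 2/7
CG = −√(2/7) = -0.534522

−√(2/7) ≈ -0.534522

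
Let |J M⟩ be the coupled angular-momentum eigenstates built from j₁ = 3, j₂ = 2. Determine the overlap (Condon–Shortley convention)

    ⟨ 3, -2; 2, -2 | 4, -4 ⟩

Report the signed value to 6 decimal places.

j₁+j₂−J=1  J+j₁−j₂=5  J−j₁+j₂=3  j₁+j₂+J+1=10
(j₁±m₁, j₂±m₂, J±M) = (1,5,0,4,0,8)
P² = 207360
sum k=0..0:
  [0] +1/720 = 1/720
S = 1/720
C² = P²·S² = 2/5 ; C = +0.632456

+0.632456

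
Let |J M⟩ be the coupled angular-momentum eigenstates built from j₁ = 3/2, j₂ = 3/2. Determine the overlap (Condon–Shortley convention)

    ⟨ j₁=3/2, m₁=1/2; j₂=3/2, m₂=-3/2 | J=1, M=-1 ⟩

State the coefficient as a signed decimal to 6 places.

triangle: 2!*1!*1!/5! = 2/120
(j±m)!: 2!*1!*0!*3!*0!*2! = 24
prefactor² = (2J+1)*Δ*N² = 6/5
  k=0: +1/(0!*2!*1!*0!*0!*1!) = 1/2
Σ = 1/2  ⇒  CG² = 6/5*1/2² = 3/10
CG = +√(3/10) = +0.547723

+√(3/10) = +0.547723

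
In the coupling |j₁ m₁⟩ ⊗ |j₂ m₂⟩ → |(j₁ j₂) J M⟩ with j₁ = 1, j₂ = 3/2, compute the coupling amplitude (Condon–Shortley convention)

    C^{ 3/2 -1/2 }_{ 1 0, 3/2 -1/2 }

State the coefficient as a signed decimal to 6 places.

triangle: 1!·1!·2!/5! = 2/120
(j±m)!: 1!·1!·1!·2!·1!·2! = 4
prefactor² = (2J+1)·Δ·N² = 4/15
  k=0: +1/(0!·1!·1!·1!·0!·1!) = 1
  k=1: −1/(1!·0!·0!·0!·1!·2!) = -1/2
Σ = 1/2  ⇒  CG² = 4/15·1/2² = 1/15
CG = +√(1/15) = +0.258199

+0.258199  (= +√(1/15))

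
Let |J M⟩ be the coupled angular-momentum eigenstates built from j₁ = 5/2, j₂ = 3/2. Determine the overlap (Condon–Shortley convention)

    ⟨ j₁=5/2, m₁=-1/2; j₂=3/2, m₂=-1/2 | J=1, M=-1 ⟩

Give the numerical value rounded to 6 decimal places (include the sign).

√[3·3!2!0!/6! · 2!3!1!2!0!2!] = √(12/5)
  +(−1)^1/∏(1,2,2,0,0,0)! = -1/4  (running -1/4)
⟨..|..⟩ = √(12/5)·(-1/4) = -0.387298

-0.387298  (= −√(3/20))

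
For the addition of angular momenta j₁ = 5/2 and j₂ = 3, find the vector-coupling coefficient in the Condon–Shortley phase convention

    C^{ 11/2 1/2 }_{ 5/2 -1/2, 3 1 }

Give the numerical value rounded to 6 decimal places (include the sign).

+√(25/77) = +0.569803

j₁+j₂−J=0  J+j₁−j₂=5  J−j₁+j₂=6  j₁+j₂+J+1=12
(j₁±m₁, j₂±m₂, J±M) = (2,3,4,2,6,5)
P² = 8294400/77
sum k=0..0:
  [0] +1/576 = 1/576
S = 1/576
C² = P²·S² = 25/77 ; C = +0.569803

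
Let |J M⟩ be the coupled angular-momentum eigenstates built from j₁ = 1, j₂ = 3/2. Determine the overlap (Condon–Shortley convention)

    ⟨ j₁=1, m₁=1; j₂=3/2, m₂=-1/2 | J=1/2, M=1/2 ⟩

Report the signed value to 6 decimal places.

+0.408248

j₁+j₂−J=2  J+j₁−j₂=0  J−j₁+j₂=1  j₁+j₂+J+1=4
(j₁±m₁, j₂±m₂, J±M) = (2,0,1,2,1,0)
P² = 2/3
sum k=0..0:
  [0] +1/2 = 1/2
S = 1/2
C² = P²·S² = 1/6 ; C = +0.408248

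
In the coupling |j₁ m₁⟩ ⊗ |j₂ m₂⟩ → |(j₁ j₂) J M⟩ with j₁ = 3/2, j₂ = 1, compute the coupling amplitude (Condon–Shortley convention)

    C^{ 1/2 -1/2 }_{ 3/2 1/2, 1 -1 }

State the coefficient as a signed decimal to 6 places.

√[2·2!1!0!/4! · 2!1!0!2!0!1!] = √(2/3)
  +(−1)^0/∏(0,2,1,0,0,0)! = 1/2  (running 1/2)
⟨..|..⟩ = √(2/3)·(1/2) = +0.408248

+√(1/6) ≈ +0.408248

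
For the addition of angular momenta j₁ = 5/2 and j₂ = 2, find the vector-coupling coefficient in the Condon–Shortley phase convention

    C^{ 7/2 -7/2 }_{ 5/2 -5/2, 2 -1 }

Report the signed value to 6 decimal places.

−√(5/9) ≈ -0.745356

j₁+j₂−J=1  J+j₁−j₂=4  J−j₁+j₂=3  j₁+j₂+J+1=9
(j₁±m₁, j₂±m₂, J±M) = (0,5,1,3,0,7)
P² = 11520
sum k=1..1:
  [1] −1/144 = -1/144
S = -1/144
C² = P²·S² = 5/9 ; C = -0.745356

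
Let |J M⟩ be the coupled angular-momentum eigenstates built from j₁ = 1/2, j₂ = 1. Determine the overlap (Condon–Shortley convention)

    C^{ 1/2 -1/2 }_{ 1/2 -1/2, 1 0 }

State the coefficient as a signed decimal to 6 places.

-0.577350

j₁+j₂−J=1  J+j₁−j₂=0  J−j₁+j₂=1  j₁+j₂+J+1=3
(j₁±m₁, j₂±m₂, J±M) = (0,1,1,1,0,1)
P² = 1/3
sum k=1..1:
  [1] −1/1 = -1
S = -1
C² = P²·S² = 1/3 ; C = -0.577350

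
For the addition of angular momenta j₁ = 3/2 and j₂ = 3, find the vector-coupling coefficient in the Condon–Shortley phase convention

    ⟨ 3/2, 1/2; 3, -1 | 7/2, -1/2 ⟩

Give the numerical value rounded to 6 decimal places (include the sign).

+√(2/7) = +0.534522

√[8·1!2!5!/9! · 2!1!2!4!3!4!] = √(512/7)
  +(−1)^0/∏(0,1,1,2,1,3)! = 1/12  (running 1/12)
  +(−1)^1/∏(1,0,0,1,2,4)! = -1/48  (running 1/16)
⟨..|..⟩ = √(512/7)·(1/16) = +0.534522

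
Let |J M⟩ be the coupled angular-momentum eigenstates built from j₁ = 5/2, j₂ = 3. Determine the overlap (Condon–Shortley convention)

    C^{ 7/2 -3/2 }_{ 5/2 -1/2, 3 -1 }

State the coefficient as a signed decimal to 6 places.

triangle: 2!·3!·4!/10! = 288/3628800
(j±m)!: 2!·3!·2!·4!·2!·5! = 138240
prefactor² = (2J+1)·Δ·N² = 3072/35
  k=0: +1/(0!·2!·3!·2!·0!·2!) = 1/48
  k=1: −1/(1!·1!·2!·1!·1!·3!) = -1/12
  k=2: +1/(2!·0!·1!·0!·2!·4!) = 1/96
Σ = -5/96  ⇒  CG² = 3072/35·(-5/96)² = 5/21
CG = −√(5/21) = -0.487950

-0.487950  (= −√(5/21))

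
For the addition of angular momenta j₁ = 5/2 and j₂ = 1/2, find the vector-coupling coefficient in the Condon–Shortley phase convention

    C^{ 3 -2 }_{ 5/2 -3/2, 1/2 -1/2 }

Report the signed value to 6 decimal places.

+√(5/6) ≈ +0.912871

√[7·0!5!1!/7! · 1!4!0!1!1!5!] = √(480)
  +(−1)^0/∏(0,0,4,0,1,1)! = 1/24  (running 1/24)
⟨..|..⟩ = √(480)·(1/24) = +0.912871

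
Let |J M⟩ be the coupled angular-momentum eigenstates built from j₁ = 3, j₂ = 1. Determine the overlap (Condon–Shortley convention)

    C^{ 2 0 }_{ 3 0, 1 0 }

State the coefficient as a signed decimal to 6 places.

j₁+j₂−J=2  J+j₁−j₂=4  J−j₁+j₂=0  j₁+j₂+J+1=7
(j₁±m₁, j₂±m₂, J±M) = (3,3,1,1,2,2)
P² = 48/7
sum k=1..1:
  [1] −1/4 = -1/4
S = -1/4
C² = P²·S² = 3/7 ; C = -0.654654

-0.654654  (= −√(3/7))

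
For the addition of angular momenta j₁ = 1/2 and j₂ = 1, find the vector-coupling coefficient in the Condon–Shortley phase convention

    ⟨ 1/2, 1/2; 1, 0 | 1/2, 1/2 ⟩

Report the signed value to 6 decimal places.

j₁+j₂−J=1  J+j₁−j₂=0  J−j₁+j₂=1  j₁+j₂+J+1=3
(j₁±m₁, j₂±m₂, J±M) = (1,0,1,1,1,0)
P² = 1/3
sum k=0..0:
  [0] +1/1 = 1
S = 1
C² = P²·S² = 1/3 ; C = +0.577350

+√(1/3) = +0.577350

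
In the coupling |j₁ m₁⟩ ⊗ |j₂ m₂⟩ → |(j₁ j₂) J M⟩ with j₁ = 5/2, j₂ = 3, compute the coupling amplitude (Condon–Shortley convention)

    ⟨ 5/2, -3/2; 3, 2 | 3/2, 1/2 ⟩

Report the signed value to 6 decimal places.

triangle: 4!·1!·2!/8! = 48/40320
(j±m)!: 1!·4!·5!·1!·2!·1! = 5760
prefactor² = (2J+1)·Δ·N² = 192/7
  k=3: −1/(3!·1!·1!·2!·0!·0!) = -1/12
  k=4: +1/(4!·0!·0!·1!·1!·1!) = 1/24
Σ = -1/24  ⇒  CG² = 192/7·(-1/24)² = 1/21
CG = −√(1/21) = -0.218218

−√(1/21) = -0.218218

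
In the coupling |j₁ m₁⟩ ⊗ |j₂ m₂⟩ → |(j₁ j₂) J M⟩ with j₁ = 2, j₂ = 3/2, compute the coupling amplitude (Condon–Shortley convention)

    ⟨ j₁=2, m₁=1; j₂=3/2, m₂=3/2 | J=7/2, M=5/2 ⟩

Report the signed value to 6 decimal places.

+0.755929

triangle: 0!·4!·3!/8! = 144/40320
(j±m)!: 3!·1!·3!·0!·6!·1! = 25920
prefactor² = (2J+1)·Δ·N² = 5184/7
  k=0: +1/(0!·0!·1!·3!·3!·0!) = 1/36
Σ = 1/36  ⇒  CG² = 5184/7·1/36² = 4/7
CG = +√(4/7) = +0.755929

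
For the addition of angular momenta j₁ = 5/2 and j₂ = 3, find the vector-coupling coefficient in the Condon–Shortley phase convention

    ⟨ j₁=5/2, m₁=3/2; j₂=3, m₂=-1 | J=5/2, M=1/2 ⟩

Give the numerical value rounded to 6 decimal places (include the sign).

−√(1/35) = -0.169031

triangle: 3!×2!×3!/9! = 72/362880
(j±m)!: 4!×1!×2!×4!×3!×2! = 13824
prefactor² = (2J+1)×Δ×N² = 576/35
  k=0: +1/(0!×3!×1!×2!×1!×1!) = 1/12
  k=1: −1/(1!×2!×0!×1!×2!×2!) = -1/8
Σ = -1/24  ⇒  CG² = 576/35×(-1/24)² = 1/35
CG = −√(1/35) = -0.169031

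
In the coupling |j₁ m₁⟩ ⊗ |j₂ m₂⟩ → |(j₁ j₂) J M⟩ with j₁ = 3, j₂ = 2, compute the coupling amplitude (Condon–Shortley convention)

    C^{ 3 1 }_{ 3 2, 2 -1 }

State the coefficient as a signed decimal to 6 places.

+√(1/4) = +0.500000

j₁+j₂−J=2  J+j₁−j₂=4  J−j₁+j₂=2  j₁+j₂+J+1=9
(j₁±m₁, j₂±m₂, J±M) = (5,1,1,3,4,2)
P² = 64
sum k=0..1:
  [0] +1/12 = 1/12
  [1] −1/48 = -1/48
S = 1/16
C² = P²·S² = 1/4 ; C = +0.500000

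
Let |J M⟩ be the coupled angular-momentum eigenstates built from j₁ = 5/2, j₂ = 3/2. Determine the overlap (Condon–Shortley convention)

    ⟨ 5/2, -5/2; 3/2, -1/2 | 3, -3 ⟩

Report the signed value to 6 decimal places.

-0.790569  (= −√(5/8))

√[7·1!4!2!/8! · 0!5!1!2!0!6!] = √(1440)
  +(−1)^1/∏(1,0,4,0,0,2)! = -1/48  (running -1/48)
⟨..|..⟩ = √(1440)·(-1/48) = -0.790569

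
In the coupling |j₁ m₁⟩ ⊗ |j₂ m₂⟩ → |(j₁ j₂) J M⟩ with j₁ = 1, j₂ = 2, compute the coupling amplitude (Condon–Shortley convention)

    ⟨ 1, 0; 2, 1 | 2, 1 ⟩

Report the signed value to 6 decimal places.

−√(1/6) ≈ -0.408248

√[5·1!1!3!/6! · 1!1!3!1!3!1!] = √(3/2)
  +(−1)^0/∏(0,1,1,3,0,0)! = 1/6  (running 1/6)
  +(−1)^1/∏(1,0,0,2,1,1)! = -1/2  (running -1/3)
⟨..|..⟩ = √(3/2)·(-1/3) = -0.408248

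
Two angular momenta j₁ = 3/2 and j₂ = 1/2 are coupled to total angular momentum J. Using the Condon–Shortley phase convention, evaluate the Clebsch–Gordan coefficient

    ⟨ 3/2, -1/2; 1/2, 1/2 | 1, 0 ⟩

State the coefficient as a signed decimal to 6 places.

triangle: 1!·2!·0!/4! = 2/24
(j±m)!: 1!·2!·1!·0!·1!·1! = 2
prefactor² = (2J+1)·Δ·N² = 1/2
  k=1: −1/(1!·0!·1!·0!·1!·0!) = -1
Σ = -1  ⇒  CG² = 1/2·(-1)² = 1/2
CG = −√(1/2) = -0.707107

−√(1/2) = -0.707107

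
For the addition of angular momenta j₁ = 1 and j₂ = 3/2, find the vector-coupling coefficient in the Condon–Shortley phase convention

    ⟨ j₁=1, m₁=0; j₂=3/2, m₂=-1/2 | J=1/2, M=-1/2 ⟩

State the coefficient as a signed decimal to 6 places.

j₁+j₂−J=2  J+j₁−j₂=0  J−j₁+j₂=1  j₁+j₂+J+1=4
(j₁±m₁, j₂±m₂, J±M) = (1,1,1,2,0,1)
P² = 1/3
sum k=1..1:
  [1] −1/1 = -1
S = -1
C² = P²·S² = 1/3 ; C = -0.577350

−√(1/3) ≈ -0.577350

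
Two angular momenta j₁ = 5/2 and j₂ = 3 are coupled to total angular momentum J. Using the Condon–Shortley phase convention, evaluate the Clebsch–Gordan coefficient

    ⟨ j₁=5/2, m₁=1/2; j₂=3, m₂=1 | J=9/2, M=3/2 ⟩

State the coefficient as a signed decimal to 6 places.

√[10·1!4!5!/11! · 3!2!4!2!6!3!] = √(138240/77)
  +(−1)^0/∏(0,1,2,4,2,1)! = 1/96  (running 1/96)
  +(−1)^1/∏(1,0,1,3,3,2)! = -1/72  (running -1/288)
⟨..|..⟩ = √(138240/77)·(-1/288) = -0.147122

-0.147122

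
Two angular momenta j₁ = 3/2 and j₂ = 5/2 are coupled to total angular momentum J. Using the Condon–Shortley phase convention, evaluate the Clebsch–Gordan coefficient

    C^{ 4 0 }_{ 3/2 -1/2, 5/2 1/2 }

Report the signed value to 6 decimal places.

+0.654654  (= +√(3/7))

j₁+j₂−J=0  J+j₁−j₂=3  J−j₁+j₂=5  j₁+j₂+J+1=9
(j₁±m₁, j₂±m₂, J±M) = (1,2,3,2,4,4)
P² = 1728/7
sum k=0..0:
  [0] +1/24 = 1/24
S = 1/24
C² = P²·S² = 3/7 ; C = +0.654654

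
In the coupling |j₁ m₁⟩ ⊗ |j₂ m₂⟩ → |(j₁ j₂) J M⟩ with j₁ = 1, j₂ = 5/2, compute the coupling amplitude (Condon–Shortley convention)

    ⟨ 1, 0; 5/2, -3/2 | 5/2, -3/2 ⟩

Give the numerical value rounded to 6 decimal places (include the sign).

triangle: 1!·1!·4!/7! = 24/5040
(j±m)!: 1!·1!·1!·4!·1!·4! = 576
prefactor² = (2J+1)·Δ·N² = 576/35
  k=0: +1/(0!·1!·1!·1!·0!·3!) = 1/6
  k=1: −1/(1!·0!·0!·0!·1!·4!) = -1/24
Σ = 1/8  ⇒  CG² = 576/35·1/8² = 9/35
CG = +√(9/35) = +0.507093

+0.507093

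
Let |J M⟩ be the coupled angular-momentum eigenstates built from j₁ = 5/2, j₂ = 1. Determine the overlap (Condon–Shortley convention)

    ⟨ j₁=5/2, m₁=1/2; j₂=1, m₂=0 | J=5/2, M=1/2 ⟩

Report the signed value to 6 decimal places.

√[6·1!4!1!/7! · 3!2!1!1!3!2!] = √(144/35)
  +(−1)^0/∏(0,1,2,1,2,0)! = 1/4  (running 1/4)
  +(−1)^1/∏(1,0,1,0,3,1)! = -1/6  (running 1/12)
⟨..|..⟩ = √(144/35)·(1/12) = +0.169031

+√(1/35) = +0.169031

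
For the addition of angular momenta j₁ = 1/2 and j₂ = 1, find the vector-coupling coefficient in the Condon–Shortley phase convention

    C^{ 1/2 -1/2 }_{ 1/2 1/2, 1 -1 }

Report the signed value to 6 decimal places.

+√(2/3) ≈ +0.816497

√[2·1!0!1!/3! · 1!0!0!2!0!1!] = √(2/3)
  +(−1)^0/∏(0,1,0,0,0,1)! = 1  (running 1)
⟨..|..⟩ = √(2/3)·(1) = +0.816497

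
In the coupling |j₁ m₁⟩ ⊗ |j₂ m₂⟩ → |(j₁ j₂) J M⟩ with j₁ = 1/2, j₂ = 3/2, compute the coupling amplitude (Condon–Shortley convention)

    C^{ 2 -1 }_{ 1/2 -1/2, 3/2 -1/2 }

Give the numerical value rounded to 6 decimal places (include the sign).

√[5·0!1!3!/5! · 0!1!1!2!1!3!] = √(3)
  +(−1)^0/∏(0,0,1,1,0,2)! = 1/2  (running 1/2)
⟨..|..⟩ = √(3)·(1/2) = +0.866025

+0.866025  (= +√(3/4))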